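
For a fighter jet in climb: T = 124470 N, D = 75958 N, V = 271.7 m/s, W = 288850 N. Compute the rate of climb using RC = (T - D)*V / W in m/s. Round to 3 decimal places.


Step 1: Excess thrust = T - D = 124470 - 75958 = 48512 N
Step 2: Excess power = 48512 * 271.7 = 13180710.4 W
Step 3: RC = 13180710.4 / 288850 = 45.632 m/s

45.632


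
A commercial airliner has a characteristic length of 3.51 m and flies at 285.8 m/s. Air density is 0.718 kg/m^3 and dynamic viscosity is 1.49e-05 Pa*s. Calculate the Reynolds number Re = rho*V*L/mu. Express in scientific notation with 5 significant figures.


Step 1: Numerator = rho * V * L = 0.718 * 285.8 * 3.51 = 720.267444
Step 2: Re = 720.267444 / 1.49e-05
Step 3: Re = 4.8340e+07

4.8340e+07


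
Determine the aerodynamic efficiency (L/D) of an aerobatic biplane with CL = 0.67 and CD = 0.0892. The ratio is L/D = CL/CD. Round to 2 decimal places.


Step 1: L/D = CL / CD = 0.67 / 0.0892
Step 2: L/D = 7.51

7.51


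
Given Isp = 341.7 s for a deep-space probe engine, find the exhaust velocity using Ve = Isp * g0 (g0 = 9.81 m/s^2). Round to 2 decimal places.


Step 1: Ve = Isp * g0 = 341.7 * 9.81
Step 2: Ve = 3352.08 m/s

3352.08


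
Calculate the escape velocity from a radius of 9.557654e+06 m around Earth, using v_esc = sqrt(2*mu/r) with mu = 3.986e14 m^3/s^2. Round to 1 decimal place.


Step 1: 2*mu/r = 2 * 3.986e14 / 9.557654e+06 = 83409589.8429
Step 2: v_esc = sqrt(83409589.8429) = 9132.9 m/s

9132.9


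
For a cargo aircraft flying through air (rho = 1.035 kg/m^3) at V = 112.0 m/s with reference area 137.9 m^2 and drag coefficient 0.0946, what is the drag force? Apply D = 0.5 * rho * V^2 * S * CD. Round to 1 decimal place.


Step 1: Dynamic pressure q = 0.5 * 1.035 * 112.0^2 = 6491.52 Pa
Step 2: Drag D = q * S * CD = 6491.52 * 137.9 * 0.0946
Step 3: D = 84684.1 N

84684.1


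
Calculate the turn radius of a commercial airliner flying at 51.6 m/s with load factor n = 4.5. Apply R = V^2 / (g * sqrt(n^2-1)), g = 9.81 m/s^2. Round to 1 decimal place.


Step 1: V^2 = 51.6^2 = 2662.56
Step 2: n^2 - 1 = 4.5^2 - 1 = 19.25
Step 3: sqrt(19.25) = 4.387482
Step 4: R = 2662.56 / (9.81 * 4.387482) = 61.9 m

61.9


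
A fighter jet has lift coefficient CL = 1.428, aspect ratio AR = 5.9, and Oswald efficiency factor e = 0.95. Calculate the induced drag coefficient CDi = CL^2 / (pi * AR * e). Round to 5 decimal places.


Step 1: CL^2 = 1.428^2 = 2.039184
Step 2: pi * AR * e = 3.14159 * 5.9 * 0.95 = 17.608627
Step 3: CDi = 2.039184 / 17.608627 = 0.11581

0.11581


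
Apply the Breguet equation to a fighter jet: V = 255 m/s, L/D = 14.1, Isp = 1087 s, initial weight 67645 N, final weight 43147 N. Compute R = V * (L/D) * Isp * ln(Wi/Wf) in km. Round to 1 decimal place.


Step 1: Coefficient = V * (L/D) * Isp = 255 * 14.1 * 1087 = 3908308.5 m
Step 2: Wi/Wf = 67645 / 43147 = 1.56778
Step 3: ln(1.56778) = 0.449661
Step 4: R = 3908308.5 * 0.449661 = 1757412.2 m = 1757.4 km

1757.4


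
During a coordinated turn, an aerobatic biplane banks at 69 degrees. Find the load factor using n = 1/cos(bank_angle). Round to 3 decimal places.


Step 1: Convert 69 degrees to radians = 1.204277
Step 2: cos(69 deg) = 0.358368
Step 3: n = 1 / 0.358368 = 2.790

2.790


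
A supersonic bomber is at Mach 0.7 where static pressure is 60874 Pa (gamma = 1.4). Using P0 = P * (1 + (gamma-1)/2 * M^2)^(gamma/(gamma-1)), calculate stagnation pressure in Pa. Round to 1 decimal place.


Step 1: (gamma-1)/2 * M^2 = 0.2 * 0.49 = 0.098
Step 2: 1 + 0.098 = 1.098
Step 3: Exponent gamma/(gamma-1) = 3.5
Step 4: P0 = 60874 * 1.098^3.5 = 84438.4 Pa

84438.4


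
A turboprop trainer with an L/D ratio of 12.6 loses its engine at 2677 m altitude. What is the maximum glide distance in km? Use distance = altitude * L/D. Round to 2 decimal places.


Step 1: Glide distance = altitude * L/D = 2677 * 12.6 = 33730.2 m
Step 2: Convert to km: 33730.2 / 1000 = 33.73 km

33.73


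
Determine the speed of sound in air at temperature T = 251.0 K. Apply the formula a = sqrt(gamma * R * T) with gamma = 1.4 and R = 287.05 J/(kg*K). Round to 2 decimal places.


Step 1: gamma * R * T = 1.4 * 287.05 * 251.0 = 100869.37
Step 2: a = sqrt(100869.37) = 317.60 m/s

317.60


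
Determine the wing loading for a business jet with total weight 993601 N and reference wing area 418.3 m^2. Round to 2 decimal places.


Step 1: Wing loading = W / S = 993601 / 418.3
Step 2: Wing loading = 2375.33 N/m^2

2375.33


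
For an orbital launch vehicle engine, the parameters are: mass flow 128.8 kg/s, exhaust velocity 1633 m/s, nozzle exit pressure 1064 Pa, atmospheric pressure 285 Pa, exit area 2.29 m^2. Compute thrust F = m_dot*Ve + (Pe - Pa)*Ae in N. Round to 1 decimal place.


Step 1: Momentum thrust = m_dot * Ve = 128.8 * 1633 = 210330.4 N
Step 2: Pressure thrust = (Pe - Pa) * Ae = (1064 - 285) * 2.29 = 1783.91 N
Step 3: Total thrust F = 210330.4 + 1783.91 = 212114.3 N

212114.3


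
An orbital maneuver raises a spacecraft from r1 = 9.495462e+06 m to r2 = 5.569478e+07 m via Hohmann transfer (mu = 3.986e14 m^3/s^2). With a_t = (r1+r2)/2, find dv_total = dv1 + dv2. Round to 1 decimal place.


Step 1: Transfer semi-major axis a_t = (9.495462e+06 + 5.569478e+07) / 2 = 3.259512e+07 m
Step 2: v1 (circular at r1) = sqrt(mu/r1) = 6479.04 m/s
Step 3: v_t1 = sqrt(mu*(2/r1 - 1/a_t)) = 8469.18 m/s
Step 4: dv1 = |8469.18 - 6479.04| = 1990.14 m/s
Step 5: v2 (circular at r2) = 2675.23 m/s, v_t2 = 1443.92 m/s
Step 6: dv2 = |2675.23 - 1443.92| = 1231.31 m/s
Step 7: Total delta-v = 1990.14 + 1231.31 = 3221.5 m/s

3221.5


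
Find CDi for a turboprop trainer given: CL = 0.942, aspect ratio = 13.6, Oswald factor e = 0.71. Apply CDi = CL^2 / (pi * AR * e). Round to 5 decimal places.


Step 1: CL^2 = 0.942^2 = 0.887364
Step 2: pi * AR * e = 3.14159 * 13.6 * 0.71 = 30.335219
Step 3: CDi = 0.887364 / 30.335219 = 0.02925

0.02925


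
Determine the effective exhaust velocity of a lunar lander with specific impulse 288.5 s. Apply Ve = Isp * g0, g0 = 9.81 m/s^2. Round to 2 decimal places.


Step 1: Ve = Isp * g0 = 288.5 * 9.81
Step 2: Ve = 2830.19 m/s

2830.19


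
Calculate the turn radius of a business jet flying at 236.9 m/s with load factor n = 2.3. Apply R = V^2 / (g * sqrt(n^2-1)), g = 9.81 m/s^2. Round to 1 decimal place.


Step 1: V^2 = 236.9^2 = 56121.61
Step 2: n^2 - 1 = 2.3^2 - 1 = 4.29
Step 3: sqrt(4.29) = 2.071232
Step 4: R = 56121.61 / (9.81 * 2.071232) = 2762.1 m

2762.1


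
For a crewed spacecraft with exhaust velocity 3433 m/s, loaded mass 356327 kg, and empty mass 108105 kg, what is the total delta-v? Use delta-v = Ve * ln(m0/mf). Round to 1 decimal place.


Step 1: Mass ratio m0/mf = 356327 / 108105 = 3.29612
Step 2: ln(3.29612) = 1.192746
Step 3: delta-v = 3433 * 1.192746 = 4094.7 m/s

4094.7


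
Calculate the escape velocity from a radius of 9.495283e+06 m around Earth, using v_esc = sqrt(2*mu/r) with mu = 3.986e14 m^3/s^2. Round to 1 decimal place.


Step 1: 2*mu/r = 2 * 3.986e14 / 9.495283e+06 = 83957476.5702
Step 2: v_esc = sqrt(83957476.5702) = 9162.8 m/s

9162.8


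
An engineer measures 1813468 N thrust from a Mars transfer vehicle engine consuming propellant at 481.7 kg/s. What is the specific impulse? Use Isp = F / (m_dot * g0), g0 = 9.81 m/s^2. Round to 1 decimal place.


Step 1: m_dot * g0 = 481.7 * 9.81 = 4725.48
Step 2: Isp = 1813468 / 4725.48 = 383.8 s

383.8


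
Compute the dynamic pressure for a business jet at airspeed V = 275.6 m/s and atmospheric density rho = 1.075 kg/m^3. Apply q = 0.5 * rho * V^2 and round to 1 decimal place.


Step 1: V^2 = 275.6^2 = 75955.36
Step 2: q = 0.5 * 1.075 * 75955.36
Step 3: q = 40826.0 Pa

40826.0


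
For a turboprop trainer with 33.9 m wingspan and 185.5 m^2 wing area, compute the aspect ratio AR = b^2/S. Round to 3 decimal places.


Step 1: b^2 = 33.9^2 = 1149.21
Step 2: AR = 1149.21 / 185.5 = 6.195

6.195


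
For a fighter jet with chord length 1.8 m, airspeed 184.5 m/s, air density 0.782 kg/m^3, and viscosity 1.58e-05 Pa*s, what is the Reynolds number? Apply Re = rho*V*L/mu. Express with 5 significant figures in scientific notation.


Step 1: Numerator = rho * V * L = 0.782 * 184.5 * 1.8 = 259.7022
Step 2: Re = 259.7022 / 1.58e-05
Step 3: Re = 1.6437e+07

1.6437e+07


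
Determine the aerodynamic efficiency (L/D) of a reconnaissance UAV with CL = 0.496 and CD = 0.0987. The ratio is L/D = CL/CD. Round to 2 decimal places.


Step 1: L/D = CL / CD = 0.496 / 0.0987
Step 2: L/D = 5.03

5.03


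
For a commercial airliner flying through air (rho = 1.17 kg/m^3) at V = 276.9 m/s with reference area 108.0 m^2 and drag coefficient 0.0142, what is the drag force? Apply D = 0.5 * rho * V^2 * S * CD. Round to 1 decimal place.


Step 1: Dynamic pressure q = 0.5 * 1.17 * 276.9^2 = 44854.0618 Pa
Step 2: Drag D = q * S * CD = 44854.0618 * 108.0 * 0.0142
Step 3: D = 68788.2 N

68788.2


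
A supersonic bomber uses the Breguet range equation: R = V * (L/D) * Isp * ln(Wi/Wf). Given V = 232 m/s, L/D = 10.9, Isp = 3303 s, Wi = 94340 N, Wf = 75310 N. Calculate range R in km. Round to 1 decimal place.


Step 1: Coefficient = V * (L/D) * Isp = 232 * 10.9 * 3303 = 8352626.4 m
Step 2: Wi/Wf = 94340 / 75310 = 1.252689
Step 3: ln(1.252689) = 0.225292
Step 4: R = 8352626.4 * 0.225292 = 1881782.8 m = 1881.8 km

1881.8


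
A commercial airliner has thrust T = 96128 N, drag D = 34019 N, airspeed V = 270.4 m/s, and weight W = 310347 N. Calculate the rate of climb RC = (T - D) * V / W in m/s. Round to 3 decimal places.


Step 1: Excess thrust = T - D = 96128 - 34019 = 62109 N
Step 2: Excess power = 62109 * 270.4 = 16794273.6 W
Step 3: RC = 16794273.6 / 310347 = 54.115 m/s

54.115


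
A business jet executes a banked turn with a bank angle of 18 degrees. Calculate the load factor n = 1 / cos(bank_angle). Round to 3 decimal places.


Step 1: Convert 18 degrees to radians = 0.314159
Step 2: cos(18 deg) = 0.951057
Step 3: n = 1 / 0.951057 = 1.051

1.051


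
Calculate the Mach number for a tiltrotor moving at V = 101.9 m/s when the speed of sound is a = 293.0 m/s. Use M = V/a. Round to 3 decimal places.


Step 1: M = V / a = 101.9 / 293.0
Step 2: M = 0.348

0.348


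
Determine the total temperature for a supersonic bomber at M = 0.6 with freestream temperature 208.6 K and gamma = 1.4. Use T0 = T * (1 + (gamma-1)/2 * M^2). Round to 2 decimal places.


Step 1: (gamma-1)/2 = 0.2
Step 2: M^2 = 0.36
Step 3: 1 + 0.2 * 0.36 = 1.072
Step 4: T0 = 208.6 * 1.072 = 223.62 K

223.62


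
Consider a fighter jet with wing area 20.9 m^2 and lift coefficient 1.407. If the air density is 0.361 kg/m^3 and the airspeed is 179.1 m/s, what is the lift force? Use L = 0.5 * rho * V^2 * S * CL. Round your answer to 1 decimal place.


Step 1: Calculate dynamic pressure q = 0.5 * 0.361 * 179.1^2 = 0.5 * 0.361 * 32076.81 = 5789.8642 Pa
Step 2: Multiply by wing area and lift coefficient: L = 5789.8642 * 20.9 * 1.407
Step 3: L = 121008.1619 * 1.407 = 170258.5 N

170258.5


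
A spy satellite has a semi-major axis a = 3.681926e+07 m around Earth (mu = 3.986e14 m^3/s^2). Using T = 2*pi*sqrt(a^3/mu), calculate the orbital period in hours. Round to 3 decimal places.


Step 1: a^3 / mu = 4.991432e+22 / 3.986e14 = 1.252241e+08
Step 2: sqrt(1.252241e+08) = 11190.3569 s
Step 3: T = 2*pi * 11190.3569 = 70311.09 s
Step 4: T in hours = 70311.09 / 3600 = 19.531 hours

19.531


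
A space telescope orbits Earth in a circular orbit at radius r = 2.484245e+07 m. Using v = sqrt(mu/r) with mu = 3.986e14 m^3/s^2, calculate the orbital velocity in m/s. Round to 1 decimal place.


Step 1: mu / r = 3.986e14 / 2.484245e+07 = 16045116.3231
Step 2: v = sqrt(16045116.3231) = 4005.6 m/s

4005.6


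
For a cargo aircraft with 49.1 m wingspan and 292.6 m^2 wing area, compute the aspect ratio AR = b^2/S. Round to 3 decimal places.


Step 1: b^2 = 49.1^2 = 2410.81
Step 2: AR = 2410.81 / 292.6 = 8.239

8.239


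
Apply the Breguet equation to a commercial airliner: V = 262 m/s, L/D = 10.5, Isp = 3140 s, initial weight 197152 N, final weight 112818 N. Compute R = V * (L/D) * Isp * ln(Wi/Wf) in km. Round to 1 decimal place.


Step 1: Coefficient = V * (L/D) * Isp = 262 * 10.5 * 3140 = 8638140.0 m
Step 2: Wi/Wf = 197152 / 112818 = 1.747523
Step 3: ln(1.747523) = 0.558199
Step 4: R = 8638140.0 * 0.558199 = 4821802.0 m = 4821.8 km

4821.8


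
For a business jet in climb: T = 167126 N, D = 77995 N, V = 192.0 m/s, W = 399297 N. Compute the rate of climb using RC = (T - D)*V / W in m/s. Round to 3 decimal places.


Step 1: Excess thrust = T - D = 167126 - 77995 = 89131 N
Step 2: Excess power = 89131 * 192.0 = 17113152.0 W
Step 3: RC = 17113152.0 / 399297 = 42.858 m/s

42.858


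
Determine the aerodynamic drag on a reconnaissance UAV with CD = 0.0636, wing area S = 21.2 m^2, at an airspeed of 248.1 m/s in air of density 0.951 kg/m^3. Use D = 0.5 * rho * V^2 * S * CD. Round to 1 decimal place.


Step 1: Dynamic pressure q = 0.5 * 0.951 * 248.1^2 = 29268.7416 Pa
Step 2: Drag D = q * S * CD = 29268.7416 * 21.2 * 0.0636
Step 3: D = 39463.6 N

39463.6


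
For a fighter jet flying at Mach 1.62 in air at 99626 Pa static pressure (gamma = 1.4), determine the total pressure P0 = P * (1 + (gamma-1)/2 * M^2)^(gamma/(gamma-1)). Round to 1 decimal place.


Step 1: (gamma-1)/2 * M^2 = 0.2 * 2.6244 = 0.52488
Step 2: 1 + 0.52488 = 1.52488
Step 3: Exponent gamma/(gamma-1) = 3.5
Step 4: P0 = 99626 * 1.52488^3.5 = 436211.9 Pa

436211.9


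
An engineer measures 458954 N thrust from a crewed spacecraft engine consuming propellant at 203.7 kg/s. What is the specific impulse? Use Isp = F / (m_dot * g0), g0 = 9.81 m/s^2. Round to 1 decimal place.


Step 1: m_dot * g0 = 203.7 * 9.81 = 1998.3
Step 2: Isp = 458954 / 1998.3 = 229.7 s

229.7


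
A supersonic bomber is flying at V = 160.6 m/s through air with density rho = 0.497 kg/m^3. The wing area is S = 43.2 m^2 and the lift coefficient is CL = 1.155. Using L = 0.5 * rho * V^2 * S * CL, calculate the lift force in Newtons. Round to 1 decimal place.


Step 1: Calculate dynamic pressure q = 0.5 * 0.497 * 160.6^2 = 0.5 * 0.497 * 25792.36 = 6409.4015 Pa
Step 2: Multiply by wing area and lift coefficient: L = 6409.4015 * 43.2 * 1.155
Step 3: L = 276886.1431 * 1.155 = 319803.5 N

319803.5


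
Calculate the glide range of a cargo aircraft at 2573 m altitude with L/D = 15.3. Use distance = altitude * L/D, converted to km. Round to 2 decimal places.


Step 1: Glide distance = altitude * L/D = 2573 * 15.3 = 39366.9 m
Step 2: Convert to km: 39366.9 / 1000 = 39.37 km

39.37


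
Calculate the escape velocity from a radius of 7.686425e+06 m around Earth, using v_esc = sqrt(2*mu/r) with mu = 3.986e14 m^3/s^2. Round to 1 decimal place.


Step 1: 2*mu/r = 2 * 3.986e14 / 7.686425e+06 = 103715316.2881
Step 2: v_esc = sqrt(103715316.2881) = 10184.1 m/s

10184.1


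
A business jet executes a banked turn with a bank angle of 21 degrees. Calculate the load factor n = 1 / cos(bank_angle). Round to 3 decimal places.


Step 1: Convert 21 degrees to radians = 0.366519
Step 2: cos(21 deg) = 0.93358
Step 3: n = 1 / 0.93358 = 1.071

1.071


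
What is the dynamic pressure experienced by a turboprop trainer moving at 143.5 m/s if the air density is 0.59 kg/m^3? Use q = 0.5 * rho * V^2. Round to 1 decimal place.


Step 1: V^2 = 143.5^2 = 20592.25
Step 2: q = 0.5 * 0.59 * 20592.25
Step 3: q = 6074.7 Pa

6074.7


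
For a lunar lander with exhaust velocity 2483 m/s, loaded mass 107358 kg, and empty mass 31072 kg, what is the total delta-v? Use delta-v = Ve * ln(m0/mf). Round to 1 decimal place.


Step 1: Mass ratio m0/mf = 107358 / 31072 = 3.455136
Step 2: ln(3.455136) = 1.239862
Step 3: delta-v = 2483 * 1.239862 = 3078.6 m/s

3078.6


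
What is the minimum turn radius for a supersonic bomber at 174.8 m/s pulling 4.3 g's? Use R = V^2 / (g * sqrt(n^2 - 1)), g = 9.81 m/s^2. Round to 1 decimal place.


Step 1: V^2 = 174.8^2 = 30555.04
Step 2: n^2 - 1 = 4.3^2 - 1 = 17.49
Step 3: sqrt(17.49) = 4.182105
Step 4: R = 30555.04 / (9.81 * 4.182105) = 744.8 m

744.8


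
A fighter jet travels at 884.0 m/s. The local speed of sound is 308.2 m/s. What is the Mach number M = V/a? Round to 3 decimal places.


Step 1: M = V / a = 884.0 / 308.2
Step 2: M = 2.868

2.868


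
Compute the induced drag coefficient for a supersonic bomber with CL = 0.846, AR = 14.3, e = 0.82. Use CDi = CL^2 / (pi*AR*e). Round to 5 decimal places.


Step 1: CL^2 = 0.846^2 = 0.715716
Step 2: pi * AR * e = 3.14159 * 14.3 * 0.82 = 36.838315
Step 3: CDi = 0.715716 / 36.838315 = 0.01943

0.01943


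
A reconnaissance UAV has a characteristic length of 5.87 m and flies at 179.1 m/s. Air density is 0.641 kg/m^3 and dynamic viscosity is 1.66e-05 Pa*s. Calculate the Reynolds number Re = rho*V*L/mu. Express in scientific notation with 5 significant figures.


Step 1: Numerator = rho * V * L = 0.641 * 179.1 * 5.87 = 673.894197
Step 2: Re = 673.894197 / 1.66e-05
Step 3: Re = 4.0596e+07

4.0596e+07


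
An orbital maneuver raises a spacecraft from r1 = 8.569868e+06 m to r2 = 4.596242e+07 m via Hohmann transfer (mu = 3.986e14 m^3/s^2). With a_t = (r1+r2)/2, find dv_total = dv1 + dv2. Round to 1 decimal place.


Step 1: Transfer semi-major axis a_t = (8.569868e+06 + 4.596242e+07) / 2 = 2.726614e+07 m
Step 2: v1 (circular at r1) = sqrt(mu/r1) = 6819.96 m/s
Step 3: v_t1 = sqrt(mu*(2/r1 - 1/a_t)) = 8854.65 m/s
Step 4: dv1 = |8854.65 - 6819.96| = 2034.69 m/s
Step 5: v2 (circular at r2) = 2944.88 m/s, v_t2 = 1650.98 m/s
Step 6: dv2 = |2944.88 - 1650.98| = 1293.9 m/s
Step 7: Total delta-v = 2034.69 + 1293.9 = 3328.6 m/s

3328.6


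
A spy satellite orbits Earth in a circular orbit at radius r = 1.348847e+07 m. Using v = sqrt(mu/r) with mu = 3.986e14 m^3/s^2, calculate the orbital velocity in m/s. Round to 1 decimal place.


Step 1: mu / r = 3.986e14 / 1.348847e+07 = 29551164.8096
Step 2: v = sqrt(29551164.8096) = 5436.1 m/s

5436.1


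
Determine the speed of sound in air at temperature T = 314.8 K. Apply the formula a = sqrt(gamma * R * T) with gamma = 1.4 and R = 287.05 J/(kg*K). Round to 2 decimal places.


Step 1: gamma * R * T = 1.4 * 287.05 * 314.8 = 126508.676
Step 2: a = sqrt(126508.676) = 355.68 m/s

355.68


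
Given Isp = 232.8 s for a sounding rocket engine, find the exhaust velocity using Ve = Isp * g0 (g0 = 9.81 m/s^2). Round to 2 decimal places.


Step 1: Ve = Isp * g0 = 232.8 * 9.81
Step 2: Ve = 2283.77 m/s

2283.77


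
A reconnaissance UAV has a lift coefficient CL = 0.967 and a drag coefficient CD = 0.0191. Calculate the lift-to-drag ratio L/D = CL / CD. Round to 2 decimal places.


Step 1: L/D = CL / CD = 0.967 / 0.0191
Step 2: L/D = 50.63

50.63


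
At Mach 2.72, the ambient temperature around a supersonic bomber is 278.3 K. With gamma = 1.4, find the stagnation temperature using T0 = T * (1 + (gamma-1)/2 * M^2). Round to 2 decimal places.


Step 1: (gamma-1)/2 = 0.2
Step 2: M^2 = 7.3984
Step 3: 1 + 0.2 * 7.3984 = 2.47968
Step 4: T0 = 278.3 * 2.47968 = 690.09 K

690.09


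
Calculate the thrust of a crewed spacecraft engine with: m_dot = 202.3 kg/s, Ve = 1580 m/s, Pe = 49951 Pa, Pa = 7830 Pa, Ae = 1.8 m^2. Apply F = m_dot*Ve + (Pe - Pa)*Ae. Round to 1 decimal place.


Step 1: Momentum thrust = m_dot * Ve = 202.3 * 1580 = 319634.0 N
Step 2: Pressure thrust = (Pe - Pa) * Ae = (49951 - 7830) * 1.8 = 75817.8 N
Step 3: Total thrust F = 319634.0 + 75817.8 = 395451.8 N

395451.8


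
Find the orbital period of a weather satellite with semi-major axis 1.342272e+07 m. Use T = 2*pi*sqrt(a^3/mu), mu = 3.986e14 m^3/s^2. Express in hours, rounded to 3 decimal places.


Step 1: a^3 / mu = 2.418364e+21 / 3.986e14 = 6.067144e+06
Step 2: sqrt(6.067144e+06) = 2463.1573 s
Step 3: T = 2*pi * 2463.1573 = 15476.47 s
Step 4: T in hours = 15476.47 / 3600 = 4.299 hours

4.299


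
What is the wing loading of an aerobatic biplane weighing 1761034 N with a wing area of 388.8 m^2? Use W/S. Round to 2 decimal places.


Step 1: Wing loading = W / S = 1761034 / 388.8
Step 2: Wing loading = 4529.41 N/m^2

4529.41


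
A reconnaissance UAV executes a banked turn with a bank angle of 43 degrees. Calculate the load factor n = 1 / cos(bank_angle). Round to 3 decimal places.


Step 1: Convert 43 degrees to radians = 0.750492
Step 2: cos(43 deg) = 0.731354
Step 3: n = 1 / 0.731354 = 1.367

1.367


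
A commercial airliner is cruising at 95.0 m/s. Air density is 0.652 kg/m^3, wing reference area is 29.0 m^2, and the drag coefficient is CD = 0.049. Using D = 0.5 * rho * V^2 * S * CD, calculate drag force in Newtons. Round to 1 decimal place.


Step 1: Dynamic pressure q = 0.5 * 0.652 * 95.0^2 = 2942.15 Pa
Step 2: Drag D = q * S * CD = 2942.15 * 29.0 * 0.049
Step 3: D = 4180.8 N

4180.8


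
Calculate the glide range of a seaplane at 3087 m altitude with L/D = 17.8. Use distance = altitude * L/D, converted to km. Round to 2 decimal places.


Step 1: Glide distance = altitude * L/D = 3087 * 17.8 = 54948.6 m
Step 2: Convert to km: 54948.6 / 1000 = 54.95 km

54.95


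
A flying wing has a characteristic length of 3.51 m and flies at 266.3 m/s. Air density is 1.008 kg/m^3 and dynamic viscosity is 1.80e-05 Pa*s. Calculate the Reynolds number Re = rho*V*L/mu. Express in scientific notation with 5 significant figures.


Step 1: Numerator = rho * V * L = 1.008 * 266.3 * 3.51 = 942.190704
Step 2: Re = 942.190704 / 1.80e-05
Step 3: Re = 5.2344e+07

5.2344e+07


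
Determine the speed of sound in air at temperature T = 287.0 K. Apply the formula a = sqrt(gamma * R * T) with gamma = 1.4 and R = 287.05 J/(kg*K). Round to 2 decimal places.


Step 1: gamma * R * T = 1.4 * 287.05 * 287.0 = 115336.69
Step 2: a = sqrt(115336.69) = 339.61 m/s

339.61


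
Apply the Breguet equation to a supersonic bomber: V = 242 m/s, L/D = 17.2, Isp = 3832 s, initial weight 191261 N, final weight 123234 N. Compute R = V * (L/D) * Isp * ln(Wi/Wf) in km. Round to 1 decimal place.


Step 1: Coefficient = V * (L/D) * Isp = 242 * 17.2 * 3832 = 15950316.8 m
Step 2: Wi/Wf = 191261 / 123234 = 1.552015
Step 3: ln(1.552015) = 0.439554
Step 4: R = 15950316.8 * 0.439554 = 7011025.6 m = 7011.0 km

7011.0


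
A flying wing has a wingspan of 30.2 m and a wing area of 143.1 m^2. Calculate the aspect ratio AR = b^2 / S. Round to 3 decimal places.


Step 1: b^2 = 30.2^2 = 912.04
Step 2: AR = 912.04 / 143.1 = 6.373

6.373


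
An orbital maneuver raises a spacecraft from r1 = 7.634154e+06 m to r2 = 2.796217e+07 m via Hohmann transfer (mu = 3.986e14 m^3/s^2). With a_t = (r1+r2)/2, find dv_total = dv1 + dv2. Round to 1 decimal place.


Step 1: Transfer semi-major axis a_t = (7.634154e+06 + 2.796217e+07) / 2 = 1.779816e+07 m
Step 2: v1 (circular at r1) = sqrt(mu/r1) = 7225.84 m/s
Step 3: v_t1 = sqrt(mu*(2/r1 - 1/a_t)) = 9057.04 m/s
Step 4: dv1 = |9057.04 - 7225.84| = 1831.2 m/s
Step 5: v2 (circular at r2) = 3775.58 m/s, v_t2 = 2472.73 m/s
Step 6: dv2 = |3775.58 - 2472.73| = 1302.85 m/s
Step 7: Total delta-v = 1831.2 + 1302.85 = 3134.0 m/s

3134.0


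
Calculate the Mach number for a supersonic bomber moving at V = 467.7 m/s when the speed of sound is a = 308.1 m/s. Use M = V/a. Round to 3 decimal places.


Step 1: M = V / a = 467.7 / 308.1
Step 2: M = 1.518

1.518


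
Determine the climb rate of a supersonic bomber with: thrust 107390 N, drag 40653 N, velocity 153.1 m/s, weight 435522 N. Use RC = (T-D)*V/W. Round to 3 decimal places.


Step 1: Excess thrust = T - D = 107390 - 40653 = 66737 N
Step 2: Excess power = 66737 * 153.1 = 10217434.7 W
Step 3: RC = 10217434.7 / 435522 = 23.460 m/s

23.460


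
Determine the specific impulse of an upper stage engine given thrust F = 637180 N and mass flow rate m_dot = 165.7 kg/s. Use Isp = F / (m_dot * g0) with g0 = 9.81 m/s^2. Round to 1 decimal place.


Step 1: m_dot * g0 = 165.7 * 9.81 = 1625.52
Step 2: Isp = 637180 / 1625.52 = 392.0 s

392.0


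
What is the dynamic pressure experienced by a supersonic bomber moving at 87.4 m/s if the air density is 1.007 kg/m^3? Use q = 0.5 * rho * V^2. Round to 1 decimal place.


Step 1: V^2 = 87.4^2 = 7638.76
Step 2: q = 0.5 * 1.007 * 7638.76
Step 3: q = 3846.1 Pa

3846.1


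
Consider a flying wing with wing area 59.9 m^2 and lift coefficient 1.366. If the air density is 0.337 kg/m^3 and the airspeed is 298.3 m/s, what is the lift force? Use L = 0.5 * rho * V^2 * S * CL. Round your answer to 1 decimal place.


Step 1: Calculate dynamic pressure q = 0.5 * 0.337 * 298.3^2 = 0.5 * 0.337 * 88982.89 = 14993.617 Pa
Step 2: Multiply by wing area and lift coefficient: L = 14993.617 * 59.9 * 1.366
Step 3: L = 898117.6562 * 1.366 = 1226828.7 N

1226828.7


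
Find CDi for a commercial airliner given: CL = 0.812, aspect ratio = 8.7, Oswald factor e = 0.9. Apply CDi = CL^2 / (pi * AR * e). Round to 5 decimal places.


Step 1: CL^2 = 0.812^2 = 0.659344
Step 2: pi * AR * e = 3.14159 * 8.7 * 0.9 = 24.59867
Step 3: CDi = 0.659344 / 24.59867 = 0.02680

0.02680


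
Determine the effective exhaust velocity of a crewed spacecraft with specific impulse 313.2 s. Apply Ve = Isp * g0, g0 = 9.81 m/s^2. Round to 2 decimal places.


Step 1: Ve = Isp * g0 = 313.2 * 9.81
Step 2: Ve = 3072.49 m/s

3072.49


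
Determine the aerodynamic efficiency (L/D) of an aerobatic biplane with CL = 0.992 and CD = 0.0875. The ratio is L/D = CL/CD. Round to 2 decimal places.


Step 1: L/D = CL / CD = 0.992 / 0.0875
Step 2: L/D = 11.34

11.34


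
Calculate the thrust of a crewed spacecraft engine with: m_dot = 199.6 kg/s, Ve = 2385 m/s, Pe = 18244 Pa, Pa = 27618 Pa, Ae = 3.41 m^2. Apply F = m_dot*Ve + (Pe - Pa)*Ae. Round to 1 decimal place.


Step 1: Momentum thrust = m_dot * Ve = 199.6 * 2385 = 476046.0 N
Step 2: Pressure thrust = (Pe - Pa) * Ae = (18244 - 27618) * 3.41 = -31965.34 N
Step 3: Total thrust F = 476046.0 + -31965.34 = 444080.7 N

444080.7


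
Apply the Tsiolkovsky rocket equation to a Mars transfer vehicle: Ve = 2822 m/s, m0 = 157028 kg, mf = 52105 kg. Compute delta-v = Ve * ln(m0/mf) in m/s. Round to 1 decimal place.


Step 1: Mass ratio m0/mf = 157028 / 52105 = 3.013684
Step 2: ln(3.013684) = 1.103163
Step 3: delta-v = 2822 * 1.103163 = 3113.1 m/s

3113.1


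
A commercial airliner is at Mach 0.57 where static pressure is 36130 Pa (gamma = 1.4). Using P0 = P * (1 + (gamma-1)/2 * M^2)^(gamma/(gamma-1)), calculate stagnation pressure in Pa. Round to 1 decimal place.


Step 1: (gamma-1)/2 * M^2 = 0.2 * 0.3249 = 0.06498
Step 2: 1 + 0.06498 = 1.06498
Step 3: Exponent gamma/(gamma-1) = 3.5
Step 4: P0 = 36130 * 1.06498^3.5 = 45036.3 Pa

45036.3


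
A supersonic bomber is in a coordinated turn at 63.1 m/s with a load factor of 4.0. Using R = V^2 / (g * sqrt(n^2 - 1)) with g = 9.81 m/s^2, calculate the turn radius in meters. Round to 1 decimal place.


Step 1: V^2 = 63.1^2 = 3981.61
Step 2: n^2 - 1 = 4.0^2 - 1 = 15.0
Step 3: sqrt(15.0) = 3.872983
Step 4: R = 3981.61 / (9.81 * 3.872983) = 104.8 m

104.8


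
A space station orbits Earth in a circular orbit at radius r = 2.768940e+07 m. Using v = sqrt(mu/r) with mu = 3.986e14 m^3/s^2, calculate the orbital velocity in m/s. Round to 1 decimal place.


Step 1: mu / r = 3.986e14 / 2.768940e+07 = 14395400.4059
Step 2: v = sqrt(14395400.4059) = 3794.1 m/s

3794.1


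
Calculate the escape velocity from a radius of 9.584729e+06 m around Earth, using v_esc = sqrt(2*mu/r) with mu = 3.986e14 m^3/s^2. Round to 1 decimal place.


Step 1: 2*mu/r = 2 * 3.986e14 / 9.584729e+06 = 83173973.9329
Step 2: v_esc = sqrt(83173973.9329) = 9120.0 m/s

9120.0


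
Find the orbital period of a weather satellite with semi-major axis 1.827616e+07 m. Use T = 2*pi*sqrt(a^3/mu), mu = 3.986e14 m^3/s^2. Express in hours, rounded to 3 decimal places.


Step 1: a^3 / mu = 6.104567e+21 / 3.986e14 = 1.531502e+07
Step 2: sqrt(1.531502e+07) = 3913.4409 s
Step 3: T = 2*pi * 3913.4409 = 24588.87 s
Step 4: T in hours = 24588.87 / 3600 = 6.830 hours

6.830


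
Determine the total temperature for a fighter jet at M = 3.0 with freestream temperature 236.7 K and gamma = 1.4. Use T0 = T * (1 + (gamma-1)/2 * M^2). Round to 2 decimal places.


Step 1: (gamma-1)/2 = 0.2
Step 2: M^2 = 9.0
Step 3: 1 + 0.2 * 9.0 = 2.8
Step 4: T0 = 236.7 * 2.8 = 662.76 K

662.76


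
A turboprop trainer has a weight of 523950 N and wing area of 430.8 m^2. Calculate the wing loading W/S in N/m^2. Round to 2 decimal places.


Step 1: Wing loading = W / S = 523950 / 430.8
Step 2: Wing loading = 1216.23 N/m^2

1216.23


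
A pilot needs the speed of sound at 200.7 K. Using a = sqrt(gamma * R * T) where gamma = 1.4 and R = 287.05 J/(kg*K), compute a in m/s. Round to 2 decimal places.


Step 1: gamma * R * T = 1.4 * 287.05 * 200.7 = 80655.309
Step 2: a = sqrt(80655.309) = 284.00 m/s

284.00


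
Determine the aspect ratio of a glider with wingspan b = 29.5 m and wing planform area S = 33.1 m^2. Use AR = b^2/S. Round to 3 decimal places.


Step 1: b^2 = 29.5^2 = 870.25
Step 2: AR = 870.25 / 33.1 = 26.292

26.292


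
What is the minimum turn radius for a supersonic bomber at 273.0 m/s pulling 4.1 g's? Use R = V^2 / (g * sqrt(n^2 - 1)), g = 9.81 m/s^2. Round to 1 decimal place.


Step 1: V^2 = 273.0^2 = 74529.0
Step 2: n^2 - 1 = 4.1^2 - 1 = 15.81
Step 3: sqrt(15.81) = 3.976179
Step 4: R = 74529.0 / (9.81 * 3.976179) = 1910.7 m

1910.7


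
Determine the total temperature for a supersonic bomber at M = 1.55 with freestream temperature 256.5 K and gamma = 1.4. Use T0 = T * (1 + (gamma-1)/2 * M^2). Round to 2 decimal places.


Step 1: (gamma-1)/2 = 0.2
Step 2: M^2 = 2.4025
Step 3: 1 + 0.2 * 2.4025 = 1.4805
Step 4: T0 = 256.5 * 1.4805 = 379.75 K

379.75


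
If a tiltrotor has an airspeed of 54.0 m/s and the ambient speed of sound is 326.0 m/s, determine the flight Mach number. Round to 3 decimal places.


Step 1: M = V / a = 54.0 / 326.0
Step 2: M = 0.166

0.166


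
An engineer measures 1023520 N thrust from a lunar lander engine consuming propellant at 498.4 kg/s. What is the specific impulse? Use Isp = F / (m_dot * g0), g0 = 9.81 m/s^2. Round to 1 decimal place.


Step 1: m_dot * g0 = 498.4 * 9.81 = 4889.3
Step 2: Isp = 1023520 / 4889.3 = 209.3 s

209.3


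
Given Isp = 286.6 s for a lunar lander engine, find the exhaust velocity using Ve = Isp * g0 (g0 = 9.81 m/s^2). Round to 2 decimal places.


Step 1: Ve = Isp * g0 = 286.6 * 9.81
Step 2: Ve = 2811.55 m/s

2811.55


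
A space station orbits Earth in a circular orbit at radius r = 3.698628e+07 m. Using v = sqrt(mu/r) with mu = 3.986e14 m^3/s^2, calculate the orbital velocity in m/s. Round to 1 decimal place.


Step 1: mu / r = 3.986e14 / 3.698628e+07 = 10776969.1897
Step 2: v = sqrt(10776969.1897) = 3282.8 m/s

3282.8


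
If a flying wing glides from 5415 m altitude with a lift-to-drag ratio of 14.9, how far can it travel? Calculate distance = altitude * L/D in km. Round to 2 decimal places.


Step 1: Glide distance = altitude * L/D = 5415 * 14.9 = 80683.5 m
Step 2: Convert to km: 80683.5 / 1000 = 80.68 km

80.68


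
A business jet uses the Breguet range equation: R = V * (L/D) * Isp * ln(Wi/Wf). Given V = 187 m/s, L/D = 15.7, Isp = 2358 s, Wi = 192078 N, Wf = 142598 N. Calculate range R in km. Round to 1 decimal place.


Step 1: Coefficient = V * (L/D) * Isp = 187 * 15.7 * 2358 = 6922852.2 m
Step 2: Wi/Wf = 192078 / 142598 = 1.346989
Step 3: ln(1.346989) = 0.297872
Step 4: R = 6922852.2 * 0.297872 = 2062124.2 m = 2062.1 km

2062.1


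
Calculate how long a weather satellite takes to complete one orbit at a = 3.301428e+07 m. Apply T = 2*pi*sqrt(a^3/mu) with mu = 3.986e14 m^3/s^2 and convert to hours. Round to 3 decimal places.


Step 1: a^3 / mu = 3.598367e+22 / 3.986e14 = 9.027515e+07
Step 2: sqrt(9.027515e+07) = 9501.3233 s
Step 3: T = 2*pi * 9501.3233 = 59698.58 s
Step 4: T in hours = 59698.58 / 3600 = 16.583 hours

16.583


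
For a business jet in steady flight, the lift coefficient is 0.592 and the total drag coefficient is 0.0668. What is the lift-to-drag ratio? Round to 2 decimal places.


Step 1: L/D = CL / CD = 0.592 / 0.0668
Step 2: L/D = 8.86

8.86


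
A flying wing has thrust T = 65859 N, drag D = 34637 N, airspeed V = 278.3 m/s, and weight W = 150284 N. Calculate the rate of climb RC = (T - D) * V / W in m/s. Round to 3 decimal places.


Step 1: Excess thrust = T - D = 65859 - 34637 = 31222 N
Step 2: Excess power = 31222 * 278.3 = 8689082.6 W
Step 3: RC = 8689082.6 / 150284 = 57.818 m/s

57.818


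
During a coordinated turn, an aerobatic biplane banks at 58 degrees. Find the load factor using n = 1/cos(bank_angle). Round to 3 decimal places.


Step 1: Convert 58 degrees to radians = 1.012291
Step 2: cos(58 deg) = 0.529919
Step 3: n = 1 / 0.529919 = 1.887

1.887


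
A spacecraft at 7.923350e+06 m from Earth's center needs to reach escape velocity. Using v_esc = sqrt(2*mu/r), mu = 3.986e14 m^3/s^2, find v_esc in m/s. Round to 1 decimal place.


Step 1: 2*mu/r = 2 * 3.986e14 / 7.923350e+06 = 100614007.9638
Step 2: v_esc = sqrt(100614007.9638) = 10030.7 m/s

10030.7


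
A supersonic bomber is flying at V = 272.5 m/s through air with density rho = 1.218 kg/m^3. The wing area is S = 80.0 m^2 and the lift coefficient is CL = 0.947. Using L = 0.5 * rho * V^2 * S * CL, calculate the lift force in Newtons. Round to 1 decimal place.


Step 1: Calculate dynamic pressure q = 0.5 * 1.218 * 272.5^2 = 0.5 * 1.218 * 74256.25 = 45222.0563 Pa
Step 2: Multiply by wing area and lift coefficient: L = 45222.0563 * 80.0 * 0.947
Step 3: L = 3617764.5 * 0.947 = 3426023.0 N

3426023.0


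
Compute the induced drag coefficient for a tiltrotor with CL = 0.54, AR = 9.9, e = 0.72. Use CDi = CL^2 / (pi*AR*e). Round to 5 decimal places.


Step 1: CL^2 = 0.54^2 = 0.2916
Step 2: pi * AR * e = 3.14159 * 9.9 * 0.72 = 22.393272
Step 3: CDi = 0.2916 / 22.393272 = 0.01302

0.01302


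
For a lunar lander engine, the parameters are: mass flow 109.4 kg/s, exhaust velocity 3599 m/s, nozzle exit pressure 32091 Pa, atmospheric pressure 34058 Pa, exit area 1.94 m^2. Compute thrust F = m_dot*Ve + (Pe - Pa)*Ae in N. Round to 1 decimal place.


Step 1: Momentum thrust = m_dot * Ve = 109.4 * 3599 = 393730.6 N
Step 2: Pressure thrust = (Pe - Pa) * Ae = (32091 - 34058) * 1.94 = -3815.98 N
Step 3: Total thrust F = 393730.6 + -3815.98 = 389914.6 N

389914.6


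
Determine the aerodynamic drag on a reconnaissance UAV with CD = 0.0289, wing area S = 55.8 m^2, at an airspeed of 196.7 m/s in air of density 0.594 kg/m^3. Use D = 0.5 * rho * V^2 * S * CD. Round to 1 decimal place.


Step 1: Dynamic pressure q = 0.5 * 0.594 * 196.7^2 = 11491.1943 Pa
Step 2: Drag D = q * S * CD = 11491.1943 * 55.8 * 0.0289
Step 3: D = 18530.9 N

18530.9


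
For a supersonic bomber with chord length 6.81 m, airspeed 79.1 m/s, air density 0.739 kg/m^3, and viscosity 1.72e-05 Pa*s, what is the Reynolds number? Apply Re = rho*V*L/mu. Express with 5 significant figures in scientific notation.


Step 1: Numerator = rho * V * L = 0.739 * 79.1 * 6.81 = 398.077869
Step 2: Re = 398.077869 / 1.72e-05
Step 3: Re = 2.3144e+07

2.3144e+07


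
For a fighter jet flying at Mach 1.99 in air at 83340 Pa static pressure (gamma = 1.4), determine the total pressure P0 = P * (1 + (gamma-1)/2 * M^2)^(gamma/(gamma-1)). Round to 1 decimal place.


Step 1: (gamma-1)/2 * M^2 = 0.2 * 3.9601 = 0.79202
Step 2: 1 + 0.79202 = 1.79202
Step 3: Exponent gamma/(gamma-1) = 3.5
Step 4: P0 = 83340 * 1.79202^3.5 = 642027.3 Pa

642027.3


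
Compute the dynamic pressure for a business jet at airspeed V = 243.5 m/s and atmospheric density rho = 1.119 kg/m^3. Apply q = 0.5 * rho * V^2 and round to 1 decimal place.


Step 1: V^2 = 243.5^2 = 59292.25
Step 2: q = 0.5 * 1.119 * 59292.25
Step 3: q = 33174.0 Pa

33174.0


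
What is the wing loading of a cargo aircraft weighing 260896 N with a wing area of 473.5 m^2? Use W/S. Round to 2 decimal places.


Step 1: Wing loading = W / S = 260896 / 473.5
Step 2: Wing loading = 550.99 N/m^2

550.99


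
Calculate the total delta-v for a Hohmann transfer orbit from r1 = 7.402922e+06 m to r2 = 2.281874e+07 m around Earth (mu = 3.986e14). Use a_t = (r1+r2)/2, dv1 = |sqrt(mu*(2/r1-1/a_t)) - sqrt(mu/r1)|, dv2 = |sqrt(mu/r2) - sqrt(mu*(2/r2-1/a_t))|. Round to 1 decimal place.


Step 1: Transfer semi-major axis a_t = (7.402922e+06 + 2.281874e+07) / 2 = 1.511083e+07 m
Step 2: v1 (circular at r1) = sqrt(mu/r1) = 7337.82 m/s
Step 3: v_t1 = sqrt(mu*(2/r1 - 1/a_t)) = 9017.14 m/s
Step 4: dv1 = |9017.14 - 7337.82| = 1679.32 m/s
Step 5: v2 (circular at r2) = 4179.49 m/s, v_t2 = 2925.37 m/s
Step 6: dv2 = |4179.49 - 2925.37| = 1254.12 m/s
Step 7: Total delta-v = 1679.32 + 1254.12 = 2933.4 m/s

2933.4


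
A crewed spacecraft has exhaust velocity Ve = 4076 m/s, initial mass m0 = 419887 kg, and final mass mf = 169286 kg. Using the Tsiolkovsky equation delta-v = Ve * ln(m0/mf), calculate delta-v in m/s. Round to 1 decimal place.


Step 1: Mass ratio m0/mf = 419887 / 169286 = 2.480341
Step 2: ln(2.480341) = 0.908396
Step 3: delta-v = 4076 * 0.908396 = 3702.6 m/s

3702.6


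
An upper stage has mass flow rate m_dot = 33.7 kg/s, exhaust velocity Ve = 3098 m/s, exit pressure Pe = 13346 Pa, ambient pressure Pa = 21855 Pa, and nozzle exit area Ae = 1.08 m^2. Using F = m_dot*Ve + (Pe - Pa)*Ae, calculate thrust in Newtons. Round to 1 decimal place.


Step 1: Momentum thrust = m_dot * Ve = 33.7 * 3098 = 104402.6 N
Step 2: Pressure thrust = (Pe - Pa) * Ae = (13346 - 21855) * 1.08 = -9189.72 N
Step 3: Total thrust F = 104402.6 + -9189.72 = 95212.9 N

95212.9


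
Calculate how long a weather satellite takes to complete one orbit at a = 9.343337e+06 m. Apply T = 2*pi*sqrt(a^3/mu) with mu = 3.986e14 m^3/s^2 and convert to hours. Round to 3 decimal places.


Step 1: a^3 / mu = 8.156541e+20 / 3.986e14 = 2.046297e+06
Step 2: sqrt(2.046297e+06) = 1430.4885 s
Step 3: T = 2*pi * 1430.4885 = 8988.02 s
Step 4: T in hours = 8988.02 / 3600 = 2.497 hours

2.497


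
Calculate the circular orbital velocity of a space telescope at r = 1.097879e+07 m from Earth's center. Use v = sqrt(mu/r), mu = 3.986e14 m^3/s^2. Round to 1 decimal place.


Step 1: mu / r = 3.986e14 / 1.097879e+07 = 36306368.9168
Step 2: v = sqrt(36306368.9168) = 6025.5 m/s

6025.5


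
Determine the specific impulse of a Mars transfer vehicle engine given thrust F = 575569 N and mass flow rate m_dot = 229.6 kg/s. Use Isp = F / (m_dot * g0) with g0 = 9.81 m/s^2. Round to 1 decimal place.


Step 1: m_dot * g0 = 229.6 * 9.81 = 2252.38
Step 2: Isp = 575569 / 2252.38 = 255.5 s

255.5


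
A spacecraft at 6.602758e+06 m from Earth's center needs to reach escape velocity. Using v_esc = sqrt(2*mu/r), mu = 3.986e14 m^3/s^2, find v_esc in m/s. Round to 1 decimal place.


Step 1: 2*mu/r = 2 * 3.986e14 / 6.602758e+06 = 120737425.179
Step 2: v_esc = sqrt(120737425.179) = 10988.1 m/s

10988.1


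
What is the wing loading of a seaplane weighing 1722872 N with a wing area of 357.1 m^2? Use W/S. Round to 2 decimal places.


Step 1: Wing loading = W / S = 1722872 / 357.1
Step 2: Wing loading = 4824.62 N/m^2

4824.62


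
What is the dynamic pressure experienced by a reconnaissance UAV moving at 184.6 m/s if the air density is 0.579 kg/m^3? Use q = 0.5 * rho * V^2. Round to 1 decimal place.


Step 1: V^2 = 184.6^2 = 34077.16
Step 2: q = 0.5 * 0.579 * 34077.16
Step 3: q = 9865.3 Pa

9865.3


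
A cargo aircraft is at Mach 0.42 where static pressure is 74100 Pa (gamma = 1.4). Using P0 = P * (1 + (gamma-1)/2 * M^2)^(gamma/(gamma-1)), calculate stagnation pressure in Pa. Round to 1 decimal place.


Step 1: (gamma-1)/2 * M^2 = 0.2 * 0.1764 = 0.03528
Step 2: 1 + 0.03528 = 1.03528
Step 3: Exponent gamma/(gamma-1) = 3.5
Step 4: P0 = 74100 * 1.03528^3.5 = 83660.5 Pa

83660.5


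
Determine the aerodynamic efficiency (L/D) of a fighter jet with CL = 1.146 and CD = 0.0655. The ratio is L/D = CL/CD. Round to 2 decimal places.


Step 1: L/D = CL / CD = 1.146 / 0.0655
Step 2: L/D = 17.50

17.50
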